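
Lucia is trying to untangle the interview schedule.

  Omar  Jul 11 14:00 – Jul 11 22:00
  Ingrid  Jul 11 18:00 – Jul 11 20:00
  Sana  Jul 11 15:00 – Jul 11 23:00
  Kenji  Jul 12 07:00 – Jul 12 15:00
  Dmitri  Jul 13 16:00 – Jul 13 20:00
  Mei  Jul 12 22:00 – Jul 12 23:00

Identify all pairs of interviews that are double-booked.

Ingrid & Omar, Ingrid & Sana, Omar & Sana

Check each pair: they overlap iff neither finishes before the other starts.
Sorted by start: Omar, Sana, Ingrid, Kenji, Mei, Dmitri.
Sana starts before Omar ends → Omar and Sana overlap.
Ingrid starts before Omar ends → Omar and Ingrid overlap.
Kenji starts after Omar ends; Omar is clear from here.
Ingrid starts before Sana ends → Sana and Ingrid overlap.
Kenji starts after Sana ends; Sana is clear from here.
Kenji starts after Ingrid ends; Ingrid is clear from here.
Mei starts after Kenji ends; Kenji is clear from here.
Dmitri starts after Mei ends.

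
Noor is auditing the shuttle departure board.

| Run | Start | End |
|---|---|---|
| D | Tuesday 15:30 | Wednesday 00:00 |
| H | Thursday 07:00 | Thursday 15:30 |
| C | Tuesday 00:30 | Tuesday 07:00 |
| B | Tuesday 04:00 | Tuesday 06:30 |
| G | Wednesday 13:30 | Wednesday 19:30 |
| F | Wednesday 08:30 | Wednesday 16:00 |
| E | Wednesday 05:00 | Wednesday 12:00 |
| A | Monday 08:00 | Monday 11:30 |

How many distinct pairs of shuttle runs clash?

Two intervals overlap when each starts before the other ends.
Sorted by start: A, C, B, D, E, F, G, H.
C starts after A ends — done with A.
B starts before C ends → C and B overlap.
D starts after C ends — done with C.
D starts after B ends — done with B.
E starts after D ends — done with D.
F starts before E ends → E and F overlap.
G starts after E ends — done with E.
G starts before F ends → F and G overlap.
H starts after F ends.
H starts after G ends.
Overlapping pairs: B & C, E & F, F & G — 3 in total.

3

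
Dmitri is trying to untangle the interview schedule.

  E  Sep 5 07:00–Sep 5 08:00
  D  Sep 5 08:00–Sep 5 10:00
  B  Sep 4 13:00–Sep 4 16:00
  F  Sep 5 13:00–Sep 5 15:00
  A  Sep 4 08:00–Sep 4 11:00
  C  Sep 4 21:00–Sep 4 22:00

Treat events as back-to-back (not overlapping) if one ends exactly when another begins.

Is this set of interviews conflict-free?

Sorted by start: A, B, C, E, D, F.
B starts after A ends, so A has no further overlaps.
C starts after B ends, so B has no further overlaps.
E starts after C ends, so C has no further overlaps.
D starts exactly when E ends (back-to-back, no overlap), so E has no further overlaps.
F starts after D ends.
Every pair is clear; the schedule has no overlaps.

Yes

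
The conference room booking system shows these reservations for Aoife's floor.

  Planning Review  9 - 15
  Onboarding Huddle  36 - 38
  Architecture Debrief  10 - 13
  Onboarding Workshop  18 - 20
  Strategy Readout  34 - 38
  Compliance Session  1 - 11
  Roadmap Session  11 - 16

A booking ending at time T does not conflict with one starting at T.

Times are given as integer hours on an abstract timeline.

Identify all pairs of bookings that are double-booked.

Architecture Debrief & Compliance Session, Architecture Debrief & Planning Review, Architecture Debrief & Roadmap Session, Compliance Session & Planning Review, Onboarding Huddle & Strategy Readout, Planning Review & Roadmap Session

Sorted by start: Compliance Session, Planning Review, Architecture Debrief, Roadmap Session, Onboarding Workshop, Strategy Readout, Onboarding Huddle.
Planning Review starts before Compliance Session ends → Compliance Session and Planning Review overlap.
Architecture Debrief starts before Compliance Session ends → Compliance Session and Architecture Debrief overlap.
Roadmap Session starts exactly when Compliance Session ends (back-to-back, no overlap), so nothing later overlaps Compliance Session either.
Architecture Debrief starts before Planning Review ends → Planning Review and Architecture Debrief overlap.
Roadmap Session starts before Planning Review ends → Planning Review and Roadmap Session overlap.
Onboarding Workshop starts after Planning Review ends, so nothing later overlaps Planning Review either.
Roadmap Session starts before Architecture Debrief ends → Architecture Debrief and Roadmap Session overlap.
Onboarding Workshop starts after Architecture Debrief ends, so nothing later overlaps Architecture Debrief either.
Onboarding Workshop starts after Roadmap Session ends, so nothing later overlaps Roadmap Session either.
Strategy Readout starts after Onboarding Workshop ends, so nothing later overlaps Onboarding Workshop either.
Onboarding Huddle starts before Strategy Readout ends → Strategy Readout and Onboarding Huddle overlap.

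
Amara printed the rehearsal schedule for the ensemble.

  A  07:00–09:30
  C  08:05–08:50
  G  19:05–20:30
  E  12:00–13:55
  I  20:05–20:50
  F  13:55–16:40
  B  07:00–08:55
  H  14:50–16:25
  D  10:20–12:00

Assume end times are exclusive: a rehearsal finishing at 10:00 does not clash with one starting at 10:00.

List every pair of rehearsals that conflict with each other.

Two intervals overlap when each starts before the other ends.
Sorted by start: A, B, C, D, E, F, H, G, I.
B starts before A ends → A and B overlap.
C starts before A ends → A and C overlap.
D starts after A ends; A is clear from here.
C starts before B ends → B and C overlap.
D starts after B ends; B is clear from here.
D starts after C ends; C is clear from here.
E starts exactly when D ends (back-to-back, no overlap); D is clear from here.
F starts exactly when E ends (back-to-back, no overlap); E is clear from here.
H starts before F ends → F and H overlap.
G starts after F ends; F is clear from here.
G starts after H ends; H is clear from here.
I starts before G ends → G and I overlap.

A & B, A & C, B & C, F & H, G & I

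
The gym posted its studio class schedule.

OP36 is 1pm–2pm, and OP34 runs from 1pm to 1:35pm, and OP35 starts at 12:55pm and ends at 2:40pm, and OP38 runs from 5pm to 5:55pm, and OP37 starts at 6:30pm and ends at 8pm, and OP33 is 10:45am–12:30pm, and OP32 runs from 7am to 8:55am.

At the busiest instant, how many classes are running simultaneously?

Sweep the timeline, counting +1 at each start and −1 at each end (ends before starts at a tie):
7am start OP32 → 1
8:55am end OP32 → 0
10:45am start OP33 → 1
12:30pm end OP33 → 0
12:55pm start OP35 → 1
1pm start OP34 → 2
1pm start OP36 → 3
1:35pm end OP34 → 2
2pm end OP36 → 1
2:40pm end OP35 → 0
5pm start OP38 → 1
5:55pm end OP38 → 0
6:30pm start OP37 → 1
8pm end OP37 → 0
Peak is 3, at 1pm (OP34, OP35, OP36).

3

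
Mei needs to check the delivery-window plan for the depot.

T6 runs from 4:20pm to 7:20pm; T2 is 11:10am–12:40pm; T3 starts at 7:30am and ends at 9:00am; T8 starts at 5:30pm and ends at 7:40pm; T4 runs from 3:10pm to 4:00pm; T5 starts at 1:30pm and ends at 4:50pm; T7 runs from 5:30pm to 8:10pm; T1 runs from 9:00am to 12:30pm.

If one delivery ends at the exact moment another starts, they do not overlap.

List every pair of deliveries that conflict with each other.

Sorted by start: T3, T1, T2, T5, T4, T6, T7, T8.
T1 starts exactly when T3 ends (back-to-back, no overlap); T3 is clear from here.
T2 starts before T1 ends → T1 and T2 overlap.
T5 starts after T1 ends; T1 is clear from here.
T5 starts after T2 ends; T2 is clear from here.
T4 starts before T5 ends → T5 and T4 overlap.
T6 starts before T5 ends → T5 and T6 overlap.
T7 starts after T5 ends; T5 is clear from here.
T6 starts after T4 ends; T4 is clear from here.
T7 starts before T6 ends → T6 and T7 overlap.
T8 starts before T6 ends → T6 and T8 overlap.
T8 starts before T7 ends → T7 and T8 overlap.

T1 & T2, T4 & T5, T5 & T6, T6 & T7, T6 & T8, T7 & T8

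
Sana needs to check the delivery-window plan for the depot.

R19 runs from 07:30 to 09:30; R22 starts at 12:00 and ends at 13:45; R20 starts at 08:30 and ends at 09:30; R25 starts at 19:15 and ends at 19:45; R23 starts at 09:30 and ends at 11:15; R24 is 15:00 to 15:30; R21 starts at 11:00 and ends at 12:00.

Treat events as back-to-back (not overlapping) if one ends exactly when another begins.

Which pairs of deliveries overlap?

Sorted by start: R19, R20, R23, R21, R22, R24, R25.
R20 starts before R19 ends → R19 and R20 overlap.
R23 starts exactly when R19 ends (back-to-back, no overlap); R19 is clear from here.
R23 starts exactly when R20 ends (back-to-back, no overlap); R20 is clear from here.
R21 starts before R23 ends → R23 and R21 overlap.
R22 starts after R23 ends; R23 is clear from here.
R22 starts exactly when R21 ends (back-to-back, no overlap); R21 is clear from here.
R24 starts after R22 ends; R22 is clear from here.
R25 starts after R24 ends.

R19 & R20, R21 & R23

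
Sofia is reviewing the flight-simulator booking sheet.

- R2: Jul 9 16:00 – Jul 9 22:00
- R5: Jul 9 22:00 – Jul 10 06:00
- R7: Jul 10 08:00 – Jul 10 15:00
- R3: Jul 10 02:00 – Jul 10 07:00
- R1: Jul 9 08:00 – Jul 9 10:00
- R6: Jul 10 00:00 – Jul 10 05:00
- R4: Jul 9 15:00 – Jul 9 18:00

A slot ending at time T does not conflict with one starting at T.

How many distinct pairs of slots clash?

4

Sorted by start: R1, R4, R2, R5, R6, R3, R7.
R4 starts after R1 ends — done with R1.
R2 starts before R4 ends → R4 and R2 overlap.
R5 starts after R4 ends — done with R4.
R5 starts exactly when R2 ends (back-to-back, no overlap) — done with R2.
R6 starts before R5 ends → R5 and R6 overlap.
R3 starts before R5 ends → R5 and R3 overlap.
R7 starts after R5 ends.
R3 starts before R6 ends → R6 and R3 overlap.
R7 starts after R6 ends.
R7 starts after R3 ends.
Overlapping pairs: R2 & R4, R3 & R5, R3 & R6, R5 & R6 — 4 in total.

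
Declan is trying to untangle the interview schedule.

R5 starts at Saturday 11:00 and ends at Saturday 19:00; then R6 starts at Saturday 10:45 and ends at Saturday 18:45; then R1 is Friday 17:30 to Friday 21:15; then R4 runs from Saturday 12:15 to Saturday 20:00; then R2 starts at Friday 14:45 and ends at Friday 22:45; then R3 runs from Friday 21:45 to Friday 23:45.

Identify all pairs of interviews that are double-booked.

Sorted by start: R2, R1, R3, R6, R5, R4.
R1 starts before R2 ends → R2 and R1 overlap.
R3 starts before R2 ends → R2 and R3 overlap.
R6 starts after R2 ends; R2 is clear from here.
R3 starts after R1 ends; R1 is clear from here.
R6 starts after R3 ends; R3 is clear from here.
R5 starts before R6 ends → R6 and R5 overlap.
R4 starts before R6 ends → R6 and R4 overlap.
R4 starts before R5 ends → R5 and R4 overlap.

R1 & R2, R2 & R3, R4 & R5, R4 & R6, R5 & R6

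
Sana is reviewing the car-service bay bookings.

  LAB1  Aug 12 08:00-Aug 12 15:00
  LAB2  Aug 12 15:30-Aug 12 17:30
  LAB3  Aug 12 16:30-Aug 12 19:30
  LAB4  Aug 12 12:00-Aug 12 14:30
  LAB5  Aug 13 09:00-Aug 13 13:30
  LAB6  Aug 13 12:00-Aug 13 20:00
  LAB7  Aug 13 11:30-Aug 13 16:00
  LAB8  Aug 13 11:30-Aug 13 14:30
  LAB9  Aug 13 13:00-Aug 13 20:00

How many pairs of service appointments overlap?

12

Sorted by start: LAB1, LAB4, LAB2, LAB3, LAB5, LAB7, LAB8, LAB6, LAB9.
LAB4 starts before LAB1 ends → LAB1 and LAB4 overlap.
LAB2 starts after LAB1 ends; LAB1 is clear from here.
LAB2 starts after LAB4 ends; LAB4 is clear from here.
LAB3 starts before LAB2 ends → LAB2 and LAB3 overlap.
LAB5 starts after LAB2 ends; LAB2 is clear from here.
LAB5 starts after LAB3 ends; LAB3 is clear from here.
LAB7 starts before LAB5 ends → LAB5 and LAB7 overlap.
LAB8 starts before LAB5 ends → LAB5 and LAB8 overlap.
LAB6 starts before LAB5 ends → LAB5 and LAB6 overlap.
LAB9 starts before LAB5 ends → LAB5 and LAB9 overlap.
LAB8 starts before LAB7 ends → LAB7 and LAB8 overlap.
LAB6 starts before LAB7 ends → LAB7 and LAB6 overlap.
LAB9 starts before LAB7 ends → LAB7 and LAB9 overlap.
LAB6 starts before LAB8 ends → LAB8 and LAB6 overlap.
LAB9 starts before LAB8 ends → LAB8 and LAB9 overlap.
LAB9 starts before LAB6 ends → LAB6 and LAB9 overlap.
Overlapping pairs: LAB1 & LAB4, LAB2 & LAB3, LAB5 & LAB6, LAB5 & LAB7, LAB5 & LAB8, LAB5 & LAB9, LAB6 & LAB7, LAB6 & LAB8, LAB6 & LAB9, LAB7 & LAB8, LAB7 & LAB9, LAB8 & LAB9 — 12 in total.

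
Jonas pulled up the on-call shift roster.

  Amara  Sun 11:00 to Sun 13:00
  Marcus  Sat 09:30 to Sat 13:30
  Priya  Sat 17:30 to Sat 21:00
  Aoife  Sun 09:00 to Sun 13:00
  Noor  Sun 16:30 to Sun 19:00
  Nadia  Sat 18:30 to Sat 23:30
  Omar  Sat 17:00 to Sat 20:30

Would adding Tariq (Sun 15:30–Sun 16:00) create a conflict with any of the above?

Marcus: ends Sat 13:30 at or before Tariq starts Sun 15:30 → clear.
Omar: ends Sat 20:30 at or before Tariq starts Sun 15:30 → clear.
Priya: ends Sat 21:00 at or before Tariq starts Sun 15:30 → clear.
Nadia: ends Sat 23:30 at or before Tariq starts Sun 15:30 → clear.
Aoife: ends Sun 13:00 at or before Tariq starts Sun 15:30 → clear.
Amara: ends Sun 13:00 at or before Tariq starts Sun 15:30 → clear.
Noor: starts Sun 16:30 at or after Tariq ends Sun 16:00 → clear.

No — it doesn't clash with anything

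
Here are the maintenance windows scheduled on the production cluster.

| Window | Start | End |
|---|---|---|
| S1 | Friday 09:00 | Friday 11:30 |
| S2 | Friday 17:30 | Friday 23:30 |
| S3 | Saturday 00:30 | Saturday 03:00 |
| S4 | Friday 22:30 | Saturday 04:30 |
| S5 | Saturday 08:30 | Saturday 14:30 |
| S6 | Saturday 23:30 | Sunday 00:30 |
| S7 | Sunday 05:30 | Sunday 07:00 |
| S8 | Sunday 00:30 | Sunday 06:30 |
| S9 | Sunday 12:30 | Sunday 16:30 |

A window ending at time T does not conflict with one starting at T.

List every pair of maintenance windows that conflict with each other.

S2 & S4, S3 & S4, S7 & S8

Sorted by start: S1, S2, S4, S3, S5, S6, S8, S7, S9.
S2 starts after S1 ends; S1 is clear from here.
S4 starts before S2 ends → S2 and S4 overlap.
S3 starts after S2 ends; S2 is clear from here.
S3 starts before S4 ends → S4 and S3 overlap.
S5 starts after S4 ends; S4 is clear from here.
S5 starts after S3 ends; S3 is clear from here.
S6 starts after S5 ends; S5 is clear from here.
S8 starts exactly when S6 ends (back-to-back, no overlap); S6 is clear from here.
S7 starts before S8 ends → S8 and S7 overlap.
S9 starts after S8 ends.
S9 starts after S7 ends.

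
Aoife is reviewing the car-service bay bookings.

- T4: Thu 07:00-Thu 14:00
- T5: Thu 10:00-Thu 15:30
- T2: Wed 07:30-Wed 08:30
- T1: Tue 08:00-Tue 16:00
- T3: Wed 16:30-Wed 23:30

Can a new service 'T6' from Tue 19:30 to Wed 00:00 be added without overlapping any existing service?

T1: ends Tue 16:00 at or before T6 starts Tue 19:30 → clear.
T2: starts Wed 07:30 at or after T6 ends Wed 00:00 → clear.
T3: starts Wed 16:30 at or after T6 ends Wed 00:00 → clear.
T4: starts Thu 07:00 at or after T6 ends Wed 00:00 → clear.
T5: starts Thu 10:00 at or after T6 ends Wed 00:00 → clear.

Yes — the slot is free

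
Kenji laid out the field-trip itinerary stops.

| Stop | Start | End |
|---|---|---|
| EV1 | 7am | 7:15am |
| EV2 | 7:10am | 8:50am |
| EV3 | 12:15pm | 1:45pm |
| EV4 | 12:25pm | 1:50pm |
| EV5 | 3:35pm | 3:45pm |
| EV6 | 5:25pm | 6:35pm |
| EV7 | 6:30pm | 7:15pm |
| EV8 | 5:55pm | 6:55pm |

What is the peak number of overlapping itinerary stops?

3

Walk through starts and ends in time order (an end at T is processed before a start at T):
7am start EV1 → 1
7:10am start EV2 → 2
7:15am end EV1 → 1
8:50am end EV2 → 0
12:15pm start EV3 → 1
12:25pm start EV4 → 2
1:45pm end EV3 → 1
1:50pm end EV4 → 0
3:35pm start EV5 → 1
3:45pm end EV5 → 0
5:25pm start EV6 → 1
5:55pm start EV8 → 2
6:30pm start EV7 → 3
6:35pm end EV6 → 2
6:55pm end EV8 → 1
7:15pm end EV7 → 0
Peak is 3, at 6:30pm (EV6, EV7, EV8).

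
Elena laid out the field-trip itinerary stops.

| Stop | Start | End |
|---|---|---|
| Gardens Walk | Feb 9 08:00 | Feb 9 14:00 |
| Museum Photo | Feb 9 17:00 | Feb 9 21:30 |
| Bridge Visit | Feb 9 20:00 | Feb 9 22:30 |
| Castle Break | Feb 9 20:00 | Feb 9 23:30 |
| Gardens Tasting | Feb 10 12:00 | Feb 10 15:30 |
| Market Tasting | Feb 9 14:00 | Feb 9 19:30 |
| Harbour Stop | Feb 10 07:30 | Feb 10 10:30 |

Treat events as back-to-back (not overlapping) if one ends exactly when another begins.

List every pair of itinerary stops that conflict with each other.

Bridge Visit & Castle Break, Bridge Visit & Museum Photo, Castle Break & Museum Photo, Market Tasting & Museum Photo

Two intervals overlap when each starts before the other ends.
Sorted by start: Gardens Walk, Market Tasting, Museum Photo, Bridge Visit, Castle Break, Harbour Stop, Gardens Tasting.
Market Tasting starts exactly when Gardens Walk ends (back-to-back, no overlap); Gardens Walk is clear from here.
Museum Photo starts before Market Tasting ends → Market Tasting and Museum Photo overlap.
Bridge Visit starts after Market Tasting ends; Market Tasting is clear from here.
Bridge Visit starts before Museum Photo ends → Museum Photo and Bridge Visit overlap.
Castle Break starts before Museum Photo ends → Museum Photo and Castle Break overlap.
Harbour Stop starts after Museum Photo ends; Museum Photo is clear from here.
Castle Break starts before Bridge Visit ends → Bridge Visit and Castle Break overlap.
Harbour Stop starts after Bridge Visit ends; Bridge Visit is clear from here.
Harbour Stop starts after Castle Break ends; Castle Break is clear from here.
Gardens Tasting starts after Harbour Stop ends.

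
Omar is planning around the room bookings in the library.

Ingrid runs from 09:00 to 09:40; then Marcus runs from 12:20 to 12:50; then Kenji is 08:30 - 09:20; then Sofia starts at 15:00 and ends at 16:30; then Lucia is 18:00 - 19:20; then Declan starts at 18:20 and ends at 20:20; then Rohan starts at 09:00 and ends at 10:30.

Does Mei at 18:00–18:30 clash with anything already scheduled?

Yes — it overlaps Declan, Lucia

Kenji: ends 09:20 at or before Mei starts 18:00 → clear.
Ingrid: ends 09:40 at or before Mei starts 18:00 → clear.
Rohan: ends 10:30 at or before Mei starts 18:00 → clear.
Marcus: ends 12:50 at or before Mei starts 18:00 → clear.
Sofia: ends 16:30 at or before Mei starts 18:00 → clear.
Lucia: starts 18:00 before Mei ends 18:30, and ends 19:20 after Mei starts 18:00 → overlap.
Declan: starts 18:20 before Mei ends 18:30, and ends 20:20 after Mei starts 18:00 → overlap.
Mei overlaps Declan, Lucia.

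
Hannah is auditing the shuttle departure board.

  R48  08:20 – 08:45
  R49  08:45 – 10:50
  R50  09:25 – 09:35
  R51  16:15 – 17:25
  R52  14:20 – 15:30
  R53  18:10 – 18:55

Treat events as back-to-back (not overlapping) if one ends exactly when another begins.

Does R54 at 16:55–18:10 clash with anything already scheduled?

Yes — it overlaps R51

R48: ends 08:45 at or before R54 starts 16:55 → clear.
R49: ends 10:50 at or before R54 starts 16:55 → clear.
R50: ends 09:35 at or before R54 starts 16:55 → clear.
R52: ends 15:30 at or before R54 starts 16:55 → clear.
R51: starts 16:15 before R54 ends 18:10, and ends 17:25 after R54 starts 16:55 → overlap.
R53: starts 18:10 at or after R54 ends 18:10 → clear.
R54 overlaps R51.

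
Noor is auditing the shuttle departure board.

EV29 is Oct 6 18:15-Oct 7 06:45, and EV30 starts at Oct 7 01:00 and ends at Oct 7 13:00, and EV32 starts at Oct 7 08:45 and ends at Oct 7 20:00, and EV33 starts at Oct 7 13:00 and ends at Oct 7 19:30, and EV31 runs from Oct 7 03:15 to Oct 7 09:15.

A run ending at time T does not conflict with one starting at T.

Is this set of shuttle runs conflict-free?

Sorted by start: EV29, EV30, EV31, EV32, EV33.
EV30 starts before EV29 ends → EV29 and EV30 overlap.
That's a conflict, so the schedule is not conflict-free.

No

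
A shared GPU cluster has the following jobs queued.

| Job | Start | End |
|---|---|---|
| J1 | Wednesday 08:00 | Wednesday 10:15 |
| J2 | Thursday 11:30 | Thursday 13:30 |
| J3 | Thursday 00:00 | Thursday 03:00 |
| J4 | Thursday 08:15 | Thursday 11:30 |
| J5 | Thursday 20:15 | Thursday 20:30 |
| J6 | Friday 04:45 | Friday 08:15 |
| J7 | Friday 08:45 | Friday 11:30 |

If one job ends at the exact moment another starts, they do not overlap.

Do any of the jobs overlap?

No

Sorted by start: J1, J3, J4, J2, J5, J6, J7.
J3 starts after J1 ends, so nothing later overlaps J1 either.
J4 starts after J3 ends, so nothing later overlaps J3 either.
J2 starts exactly when J4 ends (back-to-back, no overlap), so nothing later overlaps J4 either.
J5 starts after J2 ends, so nothing later overlaps J2 either.
J6 starts after J5 ends, so nothing later overlaps J5 either.
J7 starts after J6 ends.
Every pair is clear; the schedule has no overlaps.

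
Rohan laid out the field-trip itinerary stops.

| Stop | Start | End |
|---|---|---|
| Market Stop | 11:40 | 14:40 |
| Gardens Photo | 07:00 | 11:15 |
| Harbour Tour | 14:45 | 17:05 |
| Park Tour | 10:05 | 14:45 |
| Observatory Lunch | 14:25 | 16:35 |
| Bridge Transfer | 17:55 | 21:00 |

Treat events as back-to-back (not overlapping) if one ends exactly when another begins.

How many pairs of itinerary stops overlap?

5

Two intervals overlap when each starts before the other ends.
Sorted by start: Gardens Photo, Park Tour, Market Stop, Observatory Lunch, Harbour Tour, Bridge Transfer.
Park Tour starts before Gardens Photo ends → Gardens Photo and Park Tour overlap.
Market Stop starts after Gardens Photo ends, so nothing later overlaps Gardens Photo either.
Market Stop starts before Park Tour ends → Park Tour and Market Stop overlap.
Observatory Lunch starts before Park Tour ends → Park Tour and Observatory Lunch overlap.
Harbour Tour starts exactly when Park Tour ends (back-to-back, no overlap), so nothing later overlaps Park Tour either.
Observatory Lunch starts before Market Stop ends → Market Stop and Observatory Lunch overlap.
Harbour Tour starts after Market Stop ends, so nothing later overlaps Market Stop either.
Harbour Tour starts before Observatory Lunch ends → Observatory Lunch and Harbour Tour overlap.
Bridge Transfer starts after Observatory Lunch ends.
Bridge Transfer starts after Harbour Tour ends.
Overlapping pairs: Gardens Photo & Park Tour, Harbour Tour & Observatory Lunch, Market Stop & Observatory Lunch, Market Stop & Park Tour, Observatory Lunch & Park Tour — 5 in total.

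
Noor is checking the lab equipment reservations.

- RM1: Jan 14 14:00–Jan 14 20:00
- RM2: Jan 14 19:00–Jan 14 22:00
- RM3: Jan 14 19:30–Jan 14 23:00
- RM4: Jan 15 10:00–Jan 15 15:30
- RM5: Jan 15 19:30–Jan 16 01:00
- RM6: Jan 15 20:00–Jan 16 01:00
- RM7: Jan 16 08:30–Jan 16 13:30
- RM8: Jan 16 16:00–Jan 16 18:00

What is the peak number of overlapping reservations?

Sweep the timeline, counting +1 at each start and −1 at each end (ends before starts at a tie):
Jan 14 14:00 start RM1 → 1
Jan 14 19:00 start RM2 → 2
Jan 14 19:30 start RM3 → 3
Jan 14 20:00 end RM1 → 2
Jan 14 22:00 end RM2 → 1
Jan 14 23:00 end RM3 → 0
Jan 15 10:00 start RM4 → 1
Jan 15 15:30 end RM4 → 0
Jan 15 19:30 start RM5 → 1
Jan 15 20:00 start RM6 → 2
Jan 16 01:00 end RM5 → 1
Jan 16 01:00 end RM6 → 0
Jan 16 08:30 start RM7 → 1
Jan 16 13:30 end RM7 → 0
Jan 16 16:00 start RM8 → 1
Jan 16 18:00 end RM8 → 0
Peak is 3, at Jan 14 19:30 (RM1, RM2, RM3).

3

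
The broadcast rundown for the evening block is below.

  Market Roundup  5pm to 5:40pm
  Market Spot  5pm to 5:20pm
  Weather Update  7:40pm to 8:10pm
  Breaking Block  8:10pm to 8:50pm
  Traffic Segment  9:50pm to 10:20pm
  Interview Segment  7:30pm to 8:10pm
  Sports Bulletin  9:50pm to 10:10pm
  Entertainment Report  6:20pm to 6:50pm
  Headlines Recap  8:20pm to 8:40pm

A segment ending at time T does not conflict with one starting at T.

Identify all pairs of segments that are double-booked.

Breaking Block & Headlines Recap, Interview Segment & Weather Update, Market Roundup & Market Spot, Sports Bulletin & Traffic Segment

Two intervals overlap when each starts before the other ends.
Sorted by start: Market Roundup, Market Spot, Entertainment Report, Interview Segment, Weather Update, Breaking Block, Headlines Recap, Traffic Segment, Sports Bulletin.
Market Spot starts before Market Roundup ends → Market Roundup and Market Spot overlap.
Entertainment Report starts after Market Roundup ends, so Market Roundup has no further overlaps.
Entertainment Report starts after Market Spot ends, so Market Spot has no further overlaps.
Interview Segment starts after Entertainment Report ends, so Entertainment Report has no further overlaps.
Weather Update starts before Interview Segment ends → Interview Segment and Weather Update overlap.
Breaking Block starts exactly when Interview Segment ends (back-to-back, no overlap), so Interview Segment has no further overlaps.
Breaking Block starts exactly when Weather Update ends (back-to-back, no overlap), so Weather Update has no further overlaps.
Headlines Recap starts before Breaking Block ends → Breaking Block and Headlines Recap overlap.
Traffic Segment starts after Breaking Block ends, so Breaking Block has no further overlaps.
Traffic Segment starts after Headlines Recap ends, so Headlines Recap has no further overlaps.
Sports Bulletin starts before Traffic Segment ends → Traffic Segment and Sports Bulletin overlap.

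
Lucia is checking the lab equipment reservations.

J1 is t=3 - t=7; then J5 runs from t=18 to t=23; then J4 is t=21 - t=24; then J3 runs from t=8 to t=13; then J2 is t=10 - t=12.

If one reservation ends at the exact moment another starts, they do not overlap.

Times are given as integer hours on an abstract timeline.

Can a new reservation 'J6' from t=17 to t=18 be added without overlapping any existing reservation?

J1: ends t=7 at or before J6 starts t=17 → clear.
J3: ends t=13 at or before J6 starts t=17 → clear.
J2: ends t=12 at or before J6 starts t=17 → clear.
J5: starts t=18 at or after J6 ends t=18 → clear.
J4: starts t=21 at or after J6 ends t=18 → clear.

Yes — the slot is free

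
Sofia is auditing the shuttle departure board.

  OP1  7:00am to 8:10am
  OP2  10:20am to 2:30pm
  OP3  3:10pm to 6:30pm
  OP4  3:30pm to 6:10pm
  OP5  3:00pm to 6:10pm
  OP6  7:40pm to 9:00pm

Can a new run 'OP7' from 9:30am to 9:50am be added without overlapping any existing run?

OP1: ends 8:10am at or before OP7 starts 9:30am → clear.
OP2: starts 10:20am at or after OP7 ends 9:50am → clear.
OP5: starts 3:00pm at or after OP7 ends 9:50am → clear.
OP3: starts 3:10pm at or after OP7 ends 9:50am → clear.
OP4: starts 3:30pm at or after OP7 ends 9:50am → clear.
OP6: starts 7:40pm at or after OP7 ends 9:50am → clear.

Yes — the slot is free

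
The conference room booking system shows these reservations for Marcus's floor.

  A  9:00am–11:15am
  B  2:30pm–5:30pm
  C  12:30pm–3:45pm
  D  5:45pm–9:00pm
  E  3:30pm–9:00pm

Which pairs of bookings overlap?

B & C, B & E, C & E, D & E

Sorted by start: A, C, B, E, D.
C starts after A ends — done with A.
B starts before C ends → C and B overlap.
E starts before C ends → C and E overlap.
D starts after C ends.
E starts before B ends → B and E overlap.
D starts after B ends.
D starts before E ends → E and D overlap.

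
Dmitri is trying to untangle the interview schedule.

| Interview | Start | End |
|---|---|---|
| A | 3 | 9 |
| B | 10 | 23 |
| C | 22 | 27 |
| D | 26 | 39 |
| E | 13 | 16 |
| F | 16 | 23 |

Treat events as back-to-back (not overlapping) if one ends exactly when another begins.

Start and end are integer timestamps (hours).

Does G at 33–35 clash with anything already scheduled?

A: ends 9 at or before G starts 33 → clear.
B: ends 23 at or before G starts 33 → clear.
E: ends 16 at or before G starts 33 → clear.
F: ends 23 at or before G starts 33 → clear.
C: ends 27 at or before G starts 33 → clear.
D: starts 26 before G ends 35, and ends 39 after G starts 33 → overlap.
G overlaps D.

Yes — it overlaps D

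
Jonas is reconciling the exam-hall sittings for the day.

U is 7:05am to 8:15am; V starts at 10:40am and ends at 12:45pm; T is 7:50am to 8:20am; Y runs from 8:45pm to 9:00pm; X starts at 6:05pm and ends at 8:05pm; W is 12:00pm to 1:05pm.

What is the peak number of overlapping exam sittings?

2

Sweep the timeline, counting +1 at each start and −1 at each end (ends before starts at a tie):
7:05am start U → 1
7:50am start T → 2
8:15am end U → 1
8:20am end T → 0
10:40am start V → 1
12:00pm start W → 2
12:45pm end V → 1
1:05pm end W → 0
6:05pm start X → 1
8:05pm end X → 0
8:45pm start Y → 1
9:00pm end Y → 0
Peak is 2, at 7:50am (T, U).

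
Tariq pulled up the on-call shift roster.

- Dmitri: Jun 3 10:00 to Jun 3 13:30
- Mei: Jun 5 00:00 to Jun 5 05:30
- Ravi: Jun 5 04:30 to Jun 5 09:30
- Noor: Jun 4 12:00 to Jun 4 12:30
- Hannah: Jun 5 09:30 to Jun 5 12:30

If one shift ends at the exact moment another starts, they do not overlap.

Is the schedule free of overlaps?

Sorted by start: Dmitri, Noor, Mei, Ravi, Hannah.
Noor starts after Dmitri ends, so Dmitri has no further overlaps.
Mei starts after Noor ends, so Noor has no further overlaps.
Ravi starts before Mei ends → Mei and Ravi overlap.
That's a conflict, so the schedule is not conflict-free.

No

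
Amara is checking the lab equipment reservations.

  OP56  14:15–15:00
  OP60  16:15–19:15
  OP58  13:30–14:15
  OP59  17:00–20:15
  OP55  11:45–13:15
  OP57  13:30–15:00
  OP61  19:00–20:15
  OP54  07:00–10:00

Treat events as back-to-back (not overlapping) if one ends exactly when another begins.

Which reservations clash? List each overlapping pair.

OP56 & OP57, OP57 & OP58, OP59 & OP60, OP59 & OP61, OP60 & OP61

Sorted by start: OP54, OP55, OP57, OP58, OP56, OP60, OP59, OP61.
OP55 starts after OP54 ends; OP54 is clear from here.
OP57 starts after OP55 ends; OP55 is clear from here.
OP58 starts before OP57 ends → OP57 and OP58 overlap.
OP56 starts before OP57 ends → OP57 and OP56 overlap.
OP60 starts after OP57 ends; OP57 is clear from here.
OP56 starts exactly when OP58 ends (back-to-back, no overlap); OP58 is clear from here.
OP60 starts after OP56 ends; OP56 is clear from here.
OP59 starts before OP60 ends → OP60 and OP59 overlap.
OP61 starts before OP60 ends → OP60 and OP61 overlap.
OP61 starts before OP59 ends → OP59 and OP61 overlap.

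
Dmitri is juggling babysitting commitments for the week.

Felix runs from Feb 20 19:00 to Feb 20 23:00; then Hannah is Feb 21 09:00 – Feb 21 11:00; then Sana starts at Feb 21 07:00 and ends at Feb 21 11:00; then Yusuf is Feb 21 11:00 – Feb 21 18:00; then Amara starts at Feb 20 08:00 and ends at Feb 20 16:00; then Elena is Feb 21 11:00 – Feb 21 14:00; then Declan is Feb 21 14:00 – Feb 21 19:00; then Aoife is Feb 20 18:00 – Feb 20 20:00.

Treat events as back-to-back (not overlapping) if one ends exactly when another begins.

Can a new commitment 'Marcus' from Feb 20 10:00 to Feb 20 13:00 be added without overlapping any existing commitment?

No — it overlaps Amara

Amara: starts Feb 20 08:00 before Marcus ends Feb 20 13:00, and ends Feb 20 16:00 after Marcus starts Feb 20 10:00 → overlap.
Aoife: starts Feb 20 18:00 at or after Marcus ends Feb 20 13:00 → clear.
Felix: starts Feb 20 19:00 at or after Marcus ends Feb 20 13:00 → clear.
Sana: starts Feb 21 07:00 at or after Marcus ends Feb 20 13:00 → clear.
Hannah: starts Feb 21 09:00 at or after Marcus ends Feb 20 13:00 → clear.
Elena: starts Feb 21 11:00 at or after Marcus ends Feb 20 13:00 → clear.
Yusuf: starts Feb 21 11:00 at or after Marcus ends Feb 20 13:00 → clear.
Declan: starts Feb 21 14:00 at or after Marcus ends Feb 20 13:00 → clear.
Marcus overlaps Amara.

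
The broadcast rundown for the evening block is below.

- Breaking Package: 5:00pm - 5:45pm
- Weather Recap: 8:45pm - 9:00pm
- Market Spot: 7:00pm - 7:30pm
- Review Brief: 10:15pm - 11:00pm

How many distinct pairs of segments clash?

Check each pair: they overlap iff neither finishes before the other starts.
Sorted by start: Breaking Package, Market Spot, Weather Recap, Review Brief.
Market Spot starts after Breaking Package ends, so Breaking Package has no further overlaps.
Weather Recap starts after Market Spot ends, so Market Spot has no further overlaps.
Review Brief starts after Weather Recap ends.
No pair overlaps.

0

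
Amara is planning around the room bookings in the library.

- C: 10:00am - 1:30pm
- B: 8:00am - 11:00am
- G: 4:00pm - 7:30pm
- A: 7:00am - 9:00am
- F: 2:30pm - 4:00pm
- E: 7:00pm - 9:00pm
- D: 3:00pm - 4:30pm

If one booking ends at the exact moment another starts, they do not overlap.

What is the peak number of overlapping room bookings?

2

Sort all start/end points and keep a running count:
7:00am start A → 1
8:00am start B → 2
9:00am end A → 1
10:00am start C → 2
11:00am end B → 1
1:30pm end C → 0
2:30pm start F → 1
3:00pm start D → 2
4:00pm end F → 1
4:00pm start G → 2
4:30pm end D → 1
7:00pm start E → 2
7:30pm end G → 1
9:00pm end E → 0
Peak is 2, at 8:00am (A, B).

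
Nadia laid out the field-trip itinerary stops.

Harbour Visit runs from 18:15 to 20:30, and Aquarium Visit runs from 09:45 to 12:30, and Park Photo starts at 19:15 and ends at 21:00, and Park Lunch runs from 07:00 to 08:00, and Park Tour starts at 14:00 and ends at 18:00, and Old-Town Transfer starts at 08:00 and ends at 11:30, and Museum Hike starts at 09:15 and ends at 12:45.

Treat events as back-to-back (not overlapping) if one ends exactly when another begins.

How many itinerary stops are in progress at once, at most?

Sort all start/end points and keep a running count:
07:00 start Park Lunch → 1
08:00 end Park Lunch → 0
08:00 start Old-Town Transfer → 1
09:15 start Museum Hike → 2
09:45 start Aquarium Visit → 3
11:30 end Old-Town Transfer → 2
12:30 end Aquarium Visit → 1
12:45 end Museum Hike → 0
14:00 start Park Tour → 1
18:00 end Park Tour → 0
18:15 start Harbour Visit → 1
19:15 start Park Photo → 2
20:30 end Harbour Visit → 1
21:00 end Park Photo → 0
Peak is 3, at 09:45 (Aquarium Visit, Museum Hike, Old-Town Transfer).

3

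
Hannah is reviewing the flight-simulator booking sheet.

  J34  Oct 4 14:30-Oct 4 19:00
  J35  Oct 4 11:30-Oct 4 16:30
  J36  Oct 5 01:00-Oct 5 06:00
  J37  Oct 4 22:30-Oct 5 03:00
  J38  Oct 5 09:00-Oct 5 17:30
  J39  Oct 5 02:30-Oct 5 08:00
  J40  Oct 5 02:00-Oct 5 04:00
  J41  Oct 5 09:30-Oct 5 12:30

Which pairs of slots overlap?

Sorted by start: J35, J34, J37, J36, J40, J39, J38, J41.
J34 starts before J35 ends → J35 and J34 overlap.
J37 starts after J35 ends, so J35 has no further overlaps.
J37 starts after J34 ends, so J34 has no further overlaps.
J36 starts before J37 ends → J37 and J36 overlap.
J40 starts before J37 ends → J37 and J40 overlap.
J39 starts before J37 ends → J37 and J39 overlap.
J38 starts after J37 ends, so J37 has no further overlaps.
J40 starts before J36 ends → J36 and J40 overlap.
J39 starts before J36 ends → J36 and J39 overlap.
J38 starts after J36 ends, so J36 has no further overlaps.
J39 starts before J40 ends → J40 and J39 overlap.
J38 starts after J40 ends, so J40 has no further overlaps.
J38 starts after J39 ends, so J39 has no further overlaps.
J41 starts before J38 ends → J38 and J41 overlap.

J34 & J35, J36 & J37, J36 & J39, J36 & J40, J37 & J39, J37 & J40, J38 & J41, J39 & J40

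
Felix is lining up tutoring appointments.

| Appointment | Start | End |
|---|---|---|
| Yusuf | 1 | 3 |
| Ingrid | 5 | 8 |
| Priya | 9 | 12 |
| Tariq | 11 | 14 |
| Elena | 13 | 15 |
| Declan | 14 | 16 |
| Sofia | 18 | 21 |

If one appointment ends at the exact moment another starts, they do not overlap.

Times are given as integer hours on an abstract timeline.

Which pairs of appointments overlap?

Sorted by start: Yusuf, Ingrid, Priya, Tariq, Elena, Declan, Sofia.
Ingrid starts after Yusuf ends; Yusuf is clear from here.
Priya starts after Ingrid ends; Ingrid is clear from here.
Tariq starts before Priya ends → Priya and Tariq overlap.
Elena starts after Priya ends; Priya is clear from here.
Elena starts before Tariq ends → Tariq and Elena overlap.
Declan starts exactly when Tariq ends (back-to-back, no overlap); Tariq is clear from here.
Declan starts before Elena ends → Elena and Declan overlap.
Sofia starts after Elena ends.
Sofia starts after Declan ends.

Declan & Elena, Elena & Tariq, Priya & Tariq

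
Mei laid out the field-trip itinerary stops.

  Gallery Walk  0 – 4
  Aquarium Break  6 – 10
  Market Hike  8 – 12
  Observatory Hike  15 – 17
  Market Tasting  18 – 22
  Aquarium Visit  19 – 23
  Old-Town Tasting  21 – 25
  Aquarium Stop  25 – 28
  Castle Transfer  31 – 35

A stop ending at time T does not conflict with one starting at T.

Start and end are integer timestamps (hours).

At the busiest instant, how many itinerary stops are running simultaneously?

3

Sweep the timeline, counting +1 at each start and −1 at each end (ends before starts at a tie):
0 start Gallery Walk → 1
4 end Gallery Walk → 0
6 start Aquarium Break → 1
8 start Market Hike → 2
10 end Aquarium Break → 1
12 end Market Hike → 0
15 start Observatory Hike → 1
17 end Observatory Hike → 0
18 start Market Tasting → 1
19 start Aquarium Visit → 2
21 start Old-Town Tasting → 3
22 end Market Tasting → 2
23 end Aquarium Visit → 1
25 end Old-Town Tasting → 0
25 start Aquarium Stop → 1
28 end Aquarium Stop → 0
31 start Castle Transfer → 1
35 end Castle Transfer → 0
Peak is 3, at 21 (Aquarium Visit, Market Tasting, Old-Town Tasting).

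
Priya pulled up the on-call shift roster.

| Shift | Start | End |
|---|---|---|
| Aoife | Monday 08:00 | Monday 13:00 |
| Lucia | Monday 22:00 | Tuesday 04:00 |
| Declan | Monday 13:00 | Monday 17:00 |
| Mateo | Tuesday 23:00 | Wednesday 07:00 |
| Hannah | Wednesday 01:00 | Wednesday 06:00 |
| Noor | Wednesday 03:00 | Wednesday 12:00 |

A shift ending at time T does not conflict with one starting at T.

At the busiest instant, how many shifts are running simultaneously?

3

Walk through starts and ends in time order (an end at T is processed before a start at T):
Monday 08:00 start Aoife → 1
Monday 13:00 end Aoife → 0
Monday 13:00 start Declan → 1
Monday 17:00 end Declan → 0
Monday 22:00 start Lucia → 1
Tuesday 04:00 end Lucia → 0
Tuesday 23:00 start Mateo → 1
Wednesday 01:00 start Hannah → 2
Wednesday 03:00 start Noor → 3
Wednesday 06:00 end Hannah → 2
Wednesday 07:00 end Mateo → 1
Wednesday 12:00 end Noor → 0
Peak is 3, at Wednesday 03:00 (Hannah, Mateo, Noor).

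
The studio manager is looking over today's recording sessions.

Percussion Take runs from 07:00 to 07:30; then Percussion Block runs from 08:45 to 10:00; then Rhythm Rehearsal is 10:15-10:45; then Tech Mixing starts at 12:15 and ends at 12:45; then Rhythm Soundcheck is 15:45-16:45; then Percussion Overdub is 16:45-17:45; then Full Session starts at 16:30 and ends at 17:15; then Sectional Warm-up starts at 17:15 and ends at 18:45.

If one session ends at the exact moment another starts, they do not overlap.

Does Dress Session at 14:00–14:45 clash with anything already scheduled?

Percussion Take: ends 07:30 at or before Dress Session starts 14:00 → clear.
Percussion Block: ends 10:00 at or before Dress Session starts 14:00 → clear.
Rhythm Rehearsal: ends 10:45 at or before Dress Session starts 14:00 → clear.
Tech Mixing: ends 12:45 at or before Dress Session starts 14:00 → clear.
Rhythm Soundcheck: starts 15:45 at or after Dress Session ends 14:45 → clear.
Full Session: starts 16:30 at or after Dress Session ends 14:45 → clear.
Percussion Overdub: starts 16:45 at or after Dress Session ends 14:45 → clear.
Sectional Warm-up: starts 17:15 at or after Dress Session ends 14:45 → clear.

No — it doesn't clash with anything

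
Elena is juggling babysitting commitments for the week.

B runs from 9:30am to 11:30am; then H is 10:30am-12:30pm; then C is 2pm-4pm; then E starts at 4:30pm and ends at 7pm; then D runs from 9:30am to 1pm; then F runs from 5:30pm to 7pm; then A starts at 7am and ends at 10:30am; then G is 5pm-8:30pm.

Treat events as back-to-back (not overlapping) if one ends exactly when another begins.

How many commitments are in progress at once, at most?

Walk through starts and ends in time order (an end at T is processed before a start at T):
7am start A → 1
9:30am start B → 2
9:30am start D → 3
10:30am end A → 2
10:30am start H → 3
11:30am end B → 2
12:30pm end H → 1
1pm end D → 0
2pm start C → 1
4pm end C → 0
4:30pm start E → 1
5pm start G → 2
5:30pm start F → 3
7pm end E → 2
7pm end F → 1
8:30pm end G → 0
Peak is 3, at 9:30am (A, B, D).

3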